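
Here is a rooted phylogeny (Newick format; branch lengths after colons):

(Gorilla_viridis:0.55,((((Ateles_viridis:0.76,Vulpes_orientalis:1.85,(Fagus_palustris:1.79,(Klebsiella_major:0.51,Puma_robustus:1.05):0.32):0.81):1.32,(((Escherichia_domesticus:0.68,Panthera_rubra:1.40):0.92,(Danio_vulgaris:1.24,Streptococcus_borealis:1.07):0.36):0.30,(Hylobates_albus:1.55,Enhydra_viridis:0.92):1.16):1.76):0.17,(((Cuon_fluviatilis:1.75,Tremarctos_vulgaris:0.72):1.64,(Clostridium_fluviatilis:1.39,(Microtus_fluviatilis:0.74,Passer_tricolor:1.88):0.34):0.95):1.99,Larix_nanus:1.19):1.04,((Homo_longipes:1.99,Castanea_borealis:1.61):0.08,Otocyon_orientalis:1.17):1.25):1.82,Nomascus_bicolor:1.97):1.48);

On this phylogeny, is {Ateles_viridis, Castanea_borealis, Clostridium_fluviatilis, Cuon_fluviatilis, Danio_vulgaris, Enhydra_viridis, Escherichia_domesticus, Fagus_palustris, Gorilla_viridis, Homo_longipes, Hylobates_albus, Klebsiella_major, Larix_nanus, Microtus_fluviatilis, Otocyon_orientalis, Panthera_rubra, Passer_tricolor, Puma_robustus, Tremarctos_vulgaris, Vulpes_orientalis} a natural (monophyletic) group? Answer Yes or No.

No

The MRCA of the listed taxa is the root, so the smallest clade containing them is the whole tree.
That clade also contains Nomascus_bicolor, Streptococcus_borealis, which are not in the proposed group, so the group is not monophyletic.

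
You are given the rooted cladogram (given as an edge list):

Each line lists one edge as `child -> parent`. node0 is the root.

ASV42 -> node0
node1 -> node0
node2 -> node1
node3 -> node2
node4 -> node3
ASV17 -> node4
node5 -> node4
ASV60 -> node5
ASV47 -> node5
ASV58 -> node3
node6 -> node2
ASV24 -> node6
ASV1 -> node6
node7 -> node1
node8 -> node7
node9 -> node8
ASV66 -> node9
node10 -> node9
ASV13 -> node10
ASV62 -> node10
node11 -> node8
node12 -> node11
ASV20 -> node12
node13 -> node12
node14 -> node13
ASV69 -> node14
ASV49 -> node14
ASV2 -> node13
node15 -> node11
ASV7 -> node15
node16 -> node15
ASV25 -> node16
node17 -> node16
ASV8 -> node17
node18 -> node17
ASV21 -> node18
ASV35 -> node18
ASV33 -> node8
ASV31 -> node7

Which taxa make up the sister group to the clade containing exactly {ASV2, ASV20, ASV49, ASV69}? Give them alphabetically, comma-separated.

ASV21, ASV25, ASV35, ASV7, ASV8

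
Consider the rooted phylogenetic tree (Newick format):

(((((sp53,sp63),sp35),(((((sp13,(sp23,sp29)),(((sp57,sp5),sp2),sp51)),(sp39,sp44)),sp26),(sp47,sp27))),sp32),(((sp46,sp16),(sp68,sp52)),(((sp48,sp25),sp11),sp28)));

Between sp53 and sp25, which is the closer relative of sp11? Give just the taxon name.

sp25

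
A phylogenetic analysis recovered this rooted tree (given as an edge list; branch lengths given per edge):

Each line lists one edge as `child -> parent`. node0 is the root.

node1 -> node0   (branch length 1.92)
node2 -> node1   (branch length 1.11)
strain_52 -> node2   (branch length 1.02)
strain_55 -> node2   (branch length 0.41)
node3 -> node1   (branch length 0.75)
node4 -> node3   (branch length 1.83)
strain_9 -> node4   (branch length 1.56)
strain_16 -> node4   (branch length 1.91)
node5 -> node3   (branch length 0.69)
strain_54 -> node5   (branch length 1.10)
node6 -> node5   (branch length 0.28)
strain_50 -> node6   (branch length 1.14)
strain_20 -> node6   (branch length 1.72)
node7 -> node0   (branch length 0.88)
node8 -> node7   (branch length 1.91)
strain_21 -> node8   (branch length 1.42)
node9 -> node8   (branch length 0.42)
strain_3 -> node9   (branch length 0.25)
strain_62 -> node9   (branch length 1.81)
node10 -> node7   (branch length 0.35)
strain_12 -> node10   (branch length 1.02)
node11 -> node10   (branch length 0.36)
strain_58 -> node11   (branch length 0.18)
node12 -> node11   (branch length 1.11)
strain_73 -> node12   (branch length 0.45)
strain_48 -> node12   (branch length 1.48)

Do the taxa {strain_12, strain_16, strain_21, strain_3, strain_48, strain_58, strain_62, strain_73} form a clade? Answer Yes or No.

The MRCA of the listed taxa is the root, so the smallest clade containing them is the whole tree.
That clade also contains strain_20, strain_50, strain_52, strain_54, strain_55, strain_9, which are not in the proposed group, so the group is not monophyletic.

No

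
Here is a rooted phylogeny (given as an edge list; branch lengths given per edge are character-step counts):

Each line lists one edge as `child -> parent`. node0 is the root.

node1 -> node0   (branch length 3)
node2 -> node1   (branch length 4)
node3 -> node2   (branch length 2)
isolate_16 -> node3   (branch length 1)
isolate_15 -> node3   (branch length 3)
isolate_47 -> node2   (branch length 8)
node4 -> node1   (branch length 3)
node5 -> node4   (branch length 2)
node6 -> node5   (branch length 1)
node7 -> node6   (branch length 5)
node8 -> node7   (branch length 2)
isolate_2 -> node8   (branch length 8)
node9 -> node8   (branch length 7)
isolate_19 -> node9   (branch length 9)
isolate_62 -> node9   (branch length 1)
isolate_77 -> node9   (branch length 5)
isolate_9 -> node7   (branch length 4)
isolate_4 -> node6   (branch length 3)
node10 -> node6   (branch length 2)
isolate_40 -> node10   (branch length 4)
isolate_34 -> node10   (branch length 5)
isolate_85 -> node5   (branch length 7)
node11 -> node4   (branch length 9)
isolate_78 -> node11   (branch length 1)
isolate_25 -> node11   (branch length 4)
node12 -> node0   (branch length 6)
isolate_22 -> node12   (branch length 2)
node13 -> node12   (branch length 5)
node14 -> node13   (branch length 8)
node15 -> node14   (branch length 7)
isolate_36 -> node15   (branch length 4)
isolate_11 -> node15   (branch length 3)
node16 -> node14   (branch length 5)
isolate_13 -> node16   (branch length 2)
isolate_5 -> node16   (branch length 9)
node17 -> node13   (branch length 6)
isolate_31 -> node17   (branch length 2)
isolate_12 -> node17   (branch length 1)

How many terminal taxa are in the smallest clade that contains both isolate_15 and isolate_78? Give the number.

The MRCA of isolate_15 and isolate_78 is the node subtending (((isolate_16,isolate_15),isolate_47),(((((isolate_2,(isolate_19,isolate_62,isolate_77)),isolate_9),isolate_4,(isolate_40,isolate_34)),isolate_85),(isolate_78,isolate_25))).
That clade contains 14 terminal taxa: isolate_15, isolate_16, isolate_19, isolate_2, isolate_25, isolate_34, isolate_4, isolate_40, isolate_47, isolate_62, isolate_77, isolate_78, isolate_85, isolate_9.

14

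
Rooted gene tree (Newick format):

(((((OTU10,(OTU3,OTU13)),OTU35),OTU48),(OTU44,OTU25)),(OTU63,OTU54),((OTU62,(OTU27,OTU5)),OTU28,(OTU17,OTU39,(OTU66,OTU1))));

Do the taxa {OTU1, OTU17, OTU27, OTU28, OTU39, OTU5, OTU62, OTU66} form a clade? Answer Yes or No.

The most recent common ancestor of these taxa subtends ((OTU62,(OTU27,OTU5)),OTU28,(OTU17,OTU39,(OTU66,OTU1))).
That clade has exactly 8 tips — every listed taxon and nothing else — so the group is monophyletic.

Yes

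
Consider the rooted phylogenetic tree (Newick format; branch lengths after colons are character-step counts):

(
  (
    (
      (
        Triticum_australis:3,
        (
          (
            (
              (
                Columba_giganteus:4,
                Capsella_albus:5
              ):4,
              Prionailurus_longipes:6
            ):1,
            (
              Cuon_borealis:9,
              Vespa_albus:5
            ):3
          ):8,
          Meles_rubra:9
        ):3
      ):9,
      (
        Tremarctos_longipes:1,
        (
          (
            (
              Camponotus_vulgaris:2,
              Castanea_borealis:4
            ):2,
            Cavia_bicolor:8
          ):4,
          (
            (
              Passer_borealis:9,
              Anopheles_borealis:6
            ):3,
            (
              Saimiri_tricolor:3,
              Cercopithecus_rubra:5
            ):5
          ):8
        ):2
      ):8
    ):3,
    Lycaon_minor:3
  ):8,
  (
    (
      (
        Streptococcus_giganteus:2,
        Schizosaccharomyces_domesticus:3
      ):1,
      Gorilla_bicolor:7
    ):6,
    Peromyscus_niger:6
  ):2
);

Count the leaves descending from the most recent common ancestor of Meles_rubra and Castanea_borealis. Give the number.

15

The MRCA of Meles_rubra and Castanea_borealis is the node subtending ((Triticum_australis,((((Columba_giganteus,Capsella_albus),Prionailurus_longipes),(Cuon_borealis,Vespa_albus)),Meles_rubra)),(Tremarctos_longipes,(((Camponotus_vulgaris,Castanea_borealis),Cavia_bicolor),((Passer_borealis,Anopheles_borealis),(Saimiri_tricolor,Cercopithecus_rubra))))).
That clade contains 15 terminal taxa: Anopheles_borealis, Camponotus_vulgaris, Capsella_albus, Castanea_borealis, Cavia_bicolor, Cercopithecus_rubra, Columba_giganteus, Cuon_borealis, Meles_rubra, Passer_borealis, Prionailurus_longipes, Saimiri_tricolor, Tremarctos_longipes, Triticum_australis, Vespa_albus.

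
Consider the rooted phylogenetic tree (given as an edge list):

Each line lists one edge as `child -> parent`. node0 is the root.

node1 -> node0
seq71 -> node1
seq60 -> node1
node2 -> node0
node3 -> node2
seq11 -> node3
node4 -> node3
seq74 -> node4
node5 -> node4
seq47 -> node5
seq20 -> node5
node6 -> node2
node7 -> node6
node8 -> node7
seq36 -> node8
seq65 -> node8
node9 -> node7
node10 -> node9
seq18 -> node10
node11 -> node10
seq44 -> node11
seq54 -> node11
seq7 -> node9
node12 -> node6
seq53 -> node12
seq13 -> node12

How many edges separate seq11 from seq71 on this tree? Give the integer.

5

The MRCA of seq11 and seq71 is the root of the tree.
From seq11 up to that node: 3 branches. From seq71 up to the same node: 2 branches. Total: 3 + 2 = 5.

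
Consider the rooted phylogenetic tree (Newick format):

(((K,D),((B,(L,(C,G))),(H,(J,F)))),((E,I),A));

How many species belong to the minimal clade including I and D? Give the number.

12

The MRCA of I and D is the root, so the clade is the entire tree.
That clade contains 12 terminal taxa: A, B, C, D, E, F, G, H, I, J, K, L.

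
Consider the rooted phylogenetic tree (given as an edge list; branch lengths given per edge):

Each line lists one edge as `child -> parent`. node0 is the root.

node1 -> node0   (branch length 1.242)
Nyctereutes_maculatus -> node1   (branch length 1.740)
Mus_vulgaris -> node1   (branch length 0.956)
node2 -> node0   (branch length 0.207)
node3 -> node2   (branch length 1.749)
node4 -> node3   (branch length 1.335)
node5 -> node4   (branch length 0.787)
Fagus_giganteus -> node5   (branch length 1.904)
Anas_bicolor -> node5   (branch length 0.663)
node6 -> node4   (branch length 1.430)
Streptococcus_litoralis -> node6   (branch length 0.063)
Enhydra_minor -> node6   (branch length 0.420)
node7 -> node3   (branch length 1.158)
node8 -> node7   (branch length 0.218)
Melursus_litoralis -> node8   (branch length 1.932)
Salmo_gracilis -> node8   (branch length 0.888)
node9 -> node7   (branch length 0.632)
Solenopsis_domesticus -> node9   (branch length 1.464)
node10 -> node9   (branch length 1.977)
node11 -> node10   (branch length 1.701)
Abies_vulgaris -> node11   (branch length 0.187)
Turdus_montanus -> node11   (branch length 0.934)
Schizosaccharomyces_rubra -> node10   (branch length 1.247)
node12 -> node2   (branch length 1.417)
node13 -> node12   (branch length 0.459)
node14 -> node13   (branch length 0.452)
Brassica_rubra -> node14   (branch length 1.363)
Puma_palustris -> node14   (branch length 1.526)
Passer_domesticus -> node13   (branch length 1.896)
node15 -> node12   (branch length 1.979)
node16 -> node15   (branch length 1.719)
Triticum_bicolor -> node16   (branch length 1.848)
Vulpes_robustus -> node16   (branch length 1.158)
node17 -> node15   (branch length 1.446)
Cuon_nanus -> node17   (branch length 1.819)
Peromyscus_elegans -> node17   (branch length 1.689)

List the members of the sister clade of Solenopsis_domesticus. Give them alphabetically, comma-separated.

Abies_vulgaris, Schizosaccharomyces_rubra, Turdus_montanus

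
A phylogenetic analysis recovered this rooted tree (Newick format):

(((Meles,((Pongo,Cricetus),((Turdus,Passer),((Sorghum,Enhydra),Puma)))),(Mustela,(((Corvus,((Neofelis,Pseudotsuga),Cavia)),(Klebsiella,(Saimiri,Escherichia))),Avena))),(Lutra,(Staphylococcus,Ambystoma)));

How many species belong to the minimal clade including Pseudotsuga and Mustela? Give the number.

The MRCA of Pseudotsuga and Mustela is the node subtending (Mustela,(((Corvus,((Neofelis,Pseudotsuga),Cavia)),(Klebsiella,(Saimiri,Escherichia))),Avena)).
That clade contains 9 terminal taxa: Avena, Cavia, Corvus, Escherichia, Klebsiella, Mustela, Neofelis, Pseudotsuga, Saimiri.

9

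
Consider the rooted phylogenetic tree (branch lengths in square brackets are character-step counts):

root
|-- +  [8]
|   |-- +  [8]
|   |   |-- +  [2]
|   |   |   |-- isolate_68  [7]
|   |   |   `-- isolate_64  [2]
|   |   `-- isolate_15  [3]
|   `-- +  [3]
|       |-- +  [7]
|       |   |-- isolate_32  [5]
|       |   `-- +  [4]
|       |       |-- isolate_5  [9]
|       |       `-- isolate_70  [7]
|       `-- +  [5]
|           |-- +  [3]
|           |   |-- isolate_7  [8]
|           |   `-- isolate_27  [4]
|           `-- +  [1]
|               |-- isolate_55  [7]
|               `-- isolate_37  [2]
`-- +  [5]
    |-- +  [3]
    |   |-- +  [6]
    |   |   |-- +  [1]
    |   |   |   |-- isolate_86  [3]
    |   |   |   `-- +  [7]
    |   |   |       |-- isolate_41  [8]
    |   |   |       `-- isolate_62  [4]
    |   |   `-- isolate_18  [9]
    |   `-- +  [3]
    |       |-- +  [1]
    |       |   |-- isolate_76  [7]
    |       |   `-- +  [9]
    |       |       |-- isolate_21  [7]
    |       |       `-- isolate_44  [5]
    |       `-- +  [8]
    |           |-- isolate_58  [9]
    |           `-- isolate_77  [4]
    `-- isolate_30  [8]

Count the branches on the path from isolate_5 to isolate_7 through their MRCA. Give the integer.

The MRCA of isolate_5 and isolate_7 is the node subtending ((isolate_32,(isolate_5,isolate_70)),((isolate_7,isolate_27),(isolate_55,isolate_37))).
From isolate_5 up to that node: 3 branches. From isolate_7 up to the same node: 3 branches. Total: 3 + 3 = 6.

6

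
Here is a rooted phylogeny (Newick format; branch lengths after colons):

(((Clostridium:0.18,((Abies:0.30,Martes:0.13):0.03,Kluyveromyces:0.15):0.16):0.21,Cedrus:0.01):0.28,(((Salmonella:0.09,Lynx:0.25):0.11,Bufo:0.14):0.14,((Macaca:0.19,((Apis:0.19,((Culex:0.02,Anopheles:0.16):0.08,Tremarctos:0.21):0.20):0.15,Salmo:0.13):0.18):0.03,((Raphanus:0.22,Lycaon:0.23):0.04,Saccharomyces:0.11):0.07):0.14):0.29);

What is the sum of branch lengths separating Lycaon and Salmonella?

0.82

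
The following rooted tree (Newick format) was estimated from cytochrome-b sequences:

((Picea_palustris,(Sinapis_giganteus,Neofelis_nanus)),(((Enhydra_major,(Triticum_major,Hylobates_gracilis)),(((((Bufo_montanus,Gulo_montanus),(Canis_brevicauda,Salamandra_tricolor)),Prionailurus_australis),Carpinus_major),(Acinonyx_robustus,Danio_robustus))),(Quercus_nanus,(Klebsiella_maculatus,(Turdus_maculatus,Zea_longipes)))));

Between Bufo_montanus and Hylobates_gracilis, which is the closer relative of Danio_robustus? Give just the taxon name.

Bufo_montanus

The MRCA of Danio_robustus and Bufo_montanus subtends (((((Bufo_montanus,Gulo_montanus),(Canis_brevicauda,Salamandra_tricolor)),Prionailurus_australis),Carpinus_major),(Acinonyx_robustus,Danio_robustus)) (8 taxa).
The MRCA of Danio_robustus and Hylobates_gracilis subtends ((Enhydra_major,(Triticum_major,Hylobates_gracilis)),(((((Bufo_montanus,Gulo_montanus),(Canis_brevicauda,Salamandra_tricolor)),Prionailurus_australis),Carpinus_major),(Acinonyx_robustus,Danio_robustus))) (11 taxa).
The first is nested inside the second, so Danio_robustus shares a more recent common ancestor with Bufo_montanus.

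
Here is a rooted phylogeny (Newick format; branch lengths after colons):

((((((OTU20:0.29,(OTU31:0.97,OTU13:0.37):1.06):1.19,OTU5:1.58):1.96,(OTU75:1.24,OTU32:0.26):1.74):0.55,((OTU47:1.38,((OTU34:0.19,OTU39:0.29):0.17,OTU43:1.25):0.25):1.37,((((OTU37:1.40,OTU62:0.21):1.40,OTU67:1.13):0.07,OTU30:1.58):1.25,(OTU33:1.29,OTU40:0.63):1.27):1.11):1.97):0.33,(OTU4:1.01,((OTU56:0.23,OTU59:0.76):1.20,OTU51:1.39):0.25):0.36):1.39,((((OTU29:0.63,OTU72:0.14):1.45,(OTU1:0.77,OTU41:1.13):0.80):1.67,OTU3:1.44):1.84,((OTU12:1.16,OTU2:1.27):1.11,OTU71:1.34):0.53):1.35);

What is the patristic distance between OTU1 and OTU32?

10.70

The path runs OTU1 → … → MRCA → … → OTU32; the MRCA is the root of the tree.
Branch lengths along that path: 0.77 + 0.80 + 1.67 + 1.84 + 1.35 + 1.39 + 0.33 + 0.55 + 1.74 + 0.26 = 10.70.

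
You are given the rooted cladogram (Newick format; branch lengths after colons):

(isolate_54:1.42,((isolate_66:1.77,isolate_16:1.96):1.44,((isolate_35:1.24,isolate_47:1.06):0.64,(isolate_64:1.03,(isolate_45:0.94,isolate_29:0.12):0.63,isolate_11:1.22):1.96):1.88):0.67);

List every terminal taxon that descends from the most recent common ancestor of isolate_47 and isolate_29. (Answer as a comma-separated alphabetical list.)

Tracing isolate_47: it sits inside (isolate_35,isolate_47).
Tracing isolate_29: it sits inside (isolate_45,isolate_29).
The smallest clade enclosing both is ((isolate_35,isolate_47),(isolate_64,(isolate_45,isolate_29),isolate_11)); the answer is its 6 terminal taxa in alphabetical order.

isolate_11, isolate_29, isolate_35, isolate_45, isolate_47, isolate_64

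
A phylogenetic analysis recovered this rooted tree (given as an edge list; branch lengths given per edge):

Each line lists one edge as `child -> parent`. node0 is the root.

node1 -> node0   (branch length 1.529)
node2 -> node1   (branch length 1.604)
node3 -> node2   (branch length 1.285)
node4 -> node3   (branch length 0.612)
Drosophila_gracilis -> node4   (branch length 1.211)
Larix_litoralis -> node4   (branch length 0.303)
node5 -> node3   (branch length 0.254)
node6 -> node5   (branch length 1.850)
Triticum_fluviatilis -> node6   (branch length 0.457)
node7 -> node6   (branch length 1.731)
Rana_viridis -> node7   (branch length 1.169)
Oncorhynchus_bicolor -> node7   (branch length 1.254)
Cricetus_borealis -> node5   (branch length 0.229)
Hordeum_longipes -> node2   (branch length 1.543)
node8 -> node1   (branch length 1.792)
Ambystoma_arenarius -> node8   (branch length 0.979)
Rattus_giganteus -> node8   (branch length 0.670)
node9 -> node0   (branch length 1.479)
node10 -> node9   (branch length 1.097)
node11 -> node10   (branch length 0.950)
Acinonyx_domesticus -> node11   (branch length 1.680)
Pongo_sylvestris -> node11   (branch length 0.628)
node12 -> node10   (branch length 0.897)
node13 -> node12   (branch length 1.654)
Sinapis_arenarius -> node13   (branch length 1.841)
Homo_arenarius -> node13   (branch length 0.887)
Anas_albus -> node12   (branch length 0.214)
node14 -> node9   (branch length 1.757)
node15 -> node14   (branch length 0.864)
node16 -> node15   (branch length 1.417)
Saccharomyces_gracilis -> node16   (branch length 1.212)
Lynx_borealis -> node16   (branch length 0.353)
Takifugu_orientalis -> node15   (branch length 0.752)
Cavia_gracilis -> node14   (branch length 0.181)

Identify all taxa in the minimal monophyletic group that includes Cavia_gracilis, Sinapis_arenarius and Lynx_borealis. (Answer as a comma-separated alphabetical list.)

Acinonyx_domesticus, Anas_albus, Cavia_gracilis, Homo_arenarius, Lynx_borealis, Pongo_sylvestris, Saccharomyces_gracilis, Sinapis_arenarius, Takifugu_orientalis

Tracing Cavia_gracilis: it sits inside (((Saccharomyces_gracilis,Lynx_borealis),Takifugu_orientalis),Cavia_gracilis).
Tracing Sinapis_arenarius: it sits inside (Sinapis_arenarius,Homo_arenarius).
Tracing Lynx_borealis: it sits inside (Saccharomyces_gracilis,Lynx_borealis).
The smallest clade enclosing all 3 is (((Acinonyx_domesticus,Pongo_sylvestris),((Sinapis_arenarius,Homo_arenarius),Anas_albus)),(((Saccharomyces_gracilis,Lynx_borealis),Takifugu_orientalis),Cavia_gracilis)); the answer is its 9 terminal taxa in alphabetical order.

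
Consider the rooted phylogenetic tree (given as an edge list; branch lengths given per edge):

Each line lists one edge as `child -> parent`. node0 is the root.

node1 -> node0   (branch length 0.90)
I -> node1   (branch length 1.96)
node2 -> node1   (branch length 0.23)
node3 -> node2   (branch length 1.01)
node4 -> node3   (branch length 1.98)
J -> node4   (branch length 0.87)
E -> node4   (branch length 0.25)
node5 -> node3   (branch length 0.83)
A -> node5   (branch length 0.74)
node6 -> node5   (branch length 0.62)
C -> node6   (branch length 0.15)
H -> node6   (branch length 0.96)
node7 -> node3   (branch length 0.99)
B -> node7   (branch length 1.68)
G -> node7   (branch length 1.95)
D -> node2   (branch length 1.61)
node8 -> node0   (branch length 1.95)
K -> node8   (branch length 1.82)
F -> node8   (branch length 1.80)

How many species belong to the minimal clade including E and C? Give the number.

The MRCA of E and C is the node subtending ((J,E),(A,(C,H)),(B,G)).
That clade contains 7 terminal taxa: A, B, C, E, G, H, J.

7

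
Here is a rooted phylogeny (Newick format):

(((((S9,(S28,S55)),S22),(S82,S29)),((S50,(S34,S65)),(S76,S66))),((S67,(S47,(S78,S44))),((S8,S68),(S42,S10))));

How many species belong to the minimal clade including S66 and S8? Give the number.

19

The MRCA of S66 and S8 is the root, so the clade is the entire tree.
That clade contains 19 terminal taxa: S10, S22, S28, S29, S34, S42, S44, S47, S50, S55, S65, S66, S67, S68, S76, S78, S8, S82, S9.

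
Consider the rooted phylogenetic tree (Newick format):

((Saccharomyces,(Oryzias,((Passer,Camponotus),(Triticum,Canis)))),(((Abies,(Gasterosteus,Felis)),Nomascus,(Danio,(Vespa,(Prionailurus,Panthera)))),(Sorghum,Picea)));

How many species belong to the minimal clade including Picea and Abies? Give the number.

10

The MRCA of Picea and Abies is the node subtending (((Abies,(Gasterosteus,Felis)),Nomascus,(Danio,(Vespa,(Prionailurus,Panthera)))),(Sorghum,Picea)).
That clade contains 10 terminal taxa: Abies, Danio, Felis, Gasterosteus, Nomascus, Panthera, Picea, Prionailurus, Sorghum, Vespa.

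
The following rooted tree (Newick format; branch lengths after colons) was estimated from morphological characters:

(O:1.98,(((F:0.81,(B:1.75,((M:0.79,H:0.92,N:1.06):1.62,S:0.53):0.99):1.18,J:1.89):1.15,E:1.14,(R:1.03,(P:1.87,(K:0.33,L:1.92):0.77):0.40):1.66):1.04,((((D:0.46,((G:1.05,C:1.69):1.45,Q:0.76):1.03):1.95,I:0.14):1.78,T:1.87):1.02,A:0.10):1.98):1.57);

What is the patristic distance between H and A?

The path runs H → … → MRCA → … → A; the MRCA is the node subtending (((F,(B,((M,H,N),S)),J),E,(R,(P,(K,L)))),((((D,((G,C),Q)),I),T),A)).
Branch lengths along that path: 0.92 + 1.62 + 0.99 + 1.18 + 1.15 + 1.04 + 1.98 + 0.10 = 8.98.

8.98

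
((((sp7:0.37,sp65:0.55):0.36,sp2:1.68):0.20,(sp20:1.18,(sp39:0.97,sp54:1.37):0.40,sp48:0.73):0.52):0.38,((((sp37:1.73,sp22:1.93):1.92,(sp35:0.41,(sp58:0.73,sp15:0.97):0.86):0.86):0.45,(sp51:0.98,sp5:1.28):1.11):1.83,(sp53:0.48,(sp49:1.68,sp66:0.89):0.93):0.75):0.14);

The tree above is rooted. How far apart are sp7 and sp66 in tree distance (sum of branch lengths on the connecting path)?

The path runs sp7 → … → MRCA → … → sp66; the MRCA is the root of the tree.
Branch lengths along that path: 0.37 + 0.36 + 0.20 + 0.38 + 0.14 + 0.75 + 0.93 + 0.89 = 4.02.

4.02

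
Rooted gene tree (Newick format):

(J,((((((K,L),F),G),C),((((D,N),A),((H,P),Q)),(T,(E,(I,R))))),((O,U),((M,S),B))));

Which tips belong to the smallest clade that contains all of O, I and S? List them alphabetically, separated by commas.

Tracing O: it sits inside (O,U).
Tracing I: it sits inside (I,R).
Tracing S: it sits inside (M,S).
The smallest clade enclosing all 3 is ((((((K,L),F),G),C),((((D,N),A),((H,P),Q)),(T,(E,(I,R))))),((O,U),((M,S),B))); the answer is its 20 terminal taxa in alphabetical order.

A, B, C, D, E, F, G, H, I, K, L, M, N, O, P, Q, R, S, T, U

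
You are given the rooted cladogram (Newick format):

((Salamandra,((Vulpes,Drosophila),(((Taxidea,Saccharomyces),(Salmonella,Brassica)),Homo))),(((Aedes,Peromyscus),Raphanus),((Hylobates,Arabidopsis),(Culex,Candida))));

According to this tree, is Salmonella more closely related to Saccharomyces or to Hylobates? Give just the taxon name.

The MRCA of Salmonella and Saccharomyces subtends ((Taxidea,Saccharomyces),(Salmonella,Brassica)) (4 taxa).
The MRCA of Salmonella and Hylobates is the root, subtending the entire tree (15 taxa).
The first is nested inside the second, so Salmonella shares a more recent common ancestor with Saccharomyces.

Saccharomyces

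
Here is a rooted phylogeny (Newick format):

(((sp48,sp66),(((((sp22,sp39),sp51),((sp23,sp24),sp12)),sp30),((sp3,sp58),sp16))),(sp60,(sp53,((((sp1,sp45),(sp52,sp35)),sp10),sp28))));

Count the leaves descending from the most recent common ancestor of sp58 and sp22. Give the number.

The MRCA of sp58 and sp22 is the node subtending (((((sp22,sp39),sp51),((sp23,sp24),sp12)),sp30),((sp3,sp58),sp16)).
That clade contains 10 terminal taxa: sp12, sp16, sp22, sp23, sp24, sp3, sp30, sp39, sp51, sp58.

10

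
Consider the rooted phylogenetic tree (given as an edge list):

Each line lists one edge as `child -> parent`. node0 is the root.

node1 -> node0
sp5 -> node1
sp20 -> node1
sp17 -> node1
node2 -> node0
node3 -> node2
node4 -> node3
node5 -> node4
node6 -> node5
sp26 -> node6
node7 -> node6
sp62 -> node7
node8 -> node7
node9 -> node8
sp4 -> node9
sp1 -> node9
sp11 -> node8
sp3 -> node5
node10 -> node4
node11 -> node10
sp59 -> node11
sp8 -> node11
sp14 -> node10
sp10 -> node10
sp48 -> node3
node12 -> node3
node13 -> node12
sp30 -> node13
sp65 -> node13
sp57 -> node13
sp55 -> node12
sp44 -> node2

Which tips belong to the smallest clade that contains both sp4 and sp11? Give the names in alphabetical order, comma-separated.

sp1, sp11, sp4

Tracing sp4: it sits inside (sp4,sp1).
Tracing sp11: it sits inside ((sp4,sp1),sp11).
The smallest clade enclosing both is ((sp4,sp1),sp11); the answer is its 3 terminal taxa in alphabetical order.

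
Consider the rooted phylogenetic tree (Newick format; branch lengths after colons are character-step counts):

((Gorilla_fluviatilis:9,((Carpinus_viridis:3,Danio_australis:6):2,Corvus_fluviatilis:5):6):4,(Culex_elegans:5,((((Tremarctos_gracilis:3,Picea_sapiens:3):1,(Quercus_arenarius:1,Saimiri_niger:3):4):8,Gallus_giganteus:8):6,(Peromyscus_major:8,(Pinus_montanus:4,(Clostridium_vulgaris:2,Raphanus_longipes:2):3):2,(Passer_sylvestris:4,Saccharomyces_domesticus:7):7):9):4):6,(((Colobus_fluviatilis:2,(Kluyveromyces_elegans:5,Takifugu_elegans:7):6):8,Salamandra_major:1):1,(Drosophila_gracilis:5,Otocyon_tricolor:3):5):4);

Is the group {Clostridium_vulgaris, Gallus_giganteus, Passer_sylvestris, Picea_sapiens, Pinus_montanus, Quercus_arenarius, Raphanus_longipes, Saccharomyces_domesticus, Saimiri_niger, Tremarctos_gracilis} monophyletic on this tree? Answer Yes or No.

No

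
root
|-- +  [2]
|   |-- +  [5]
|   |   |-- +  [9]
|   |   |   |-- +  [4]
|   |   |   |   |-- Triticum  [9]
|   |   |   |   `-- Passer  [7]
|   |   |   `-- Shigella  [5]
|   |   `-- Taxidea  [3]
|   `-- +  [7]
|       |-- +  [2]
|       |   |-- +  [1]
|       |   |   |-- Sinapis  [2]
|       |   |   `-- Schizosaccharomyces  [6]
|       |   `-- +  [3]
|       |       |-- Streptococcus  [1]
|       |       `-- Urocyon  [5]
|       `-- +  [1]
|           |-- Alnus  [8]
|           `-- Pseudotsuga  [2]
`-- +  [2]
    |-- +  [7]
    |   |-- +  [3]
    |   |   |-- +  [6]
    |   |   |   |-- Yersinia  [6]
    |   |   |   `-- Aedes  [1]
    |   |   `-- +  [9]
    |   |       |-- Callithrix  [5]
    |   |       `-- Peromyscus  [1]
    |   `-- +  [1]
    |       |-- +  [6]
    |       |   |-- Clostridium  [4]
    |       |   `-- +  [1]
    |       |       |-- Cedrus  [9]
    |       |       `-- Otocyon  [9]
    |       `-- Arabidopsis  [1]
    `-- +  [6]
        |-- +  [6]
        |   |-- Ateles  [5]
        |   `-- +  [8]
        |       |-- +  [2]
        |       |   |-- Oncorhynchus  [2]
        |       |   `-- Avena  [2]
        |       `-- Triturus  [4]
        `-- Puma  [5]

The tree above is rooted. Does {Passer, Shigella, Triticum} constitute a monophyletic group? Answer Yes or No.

The most recent common ancestor of these taxa subtends ((Triticum,Passer),Shigella).
That clade has exactly 3 tips — every listed taxon and nothing else — so the group is monophyletic.

Yes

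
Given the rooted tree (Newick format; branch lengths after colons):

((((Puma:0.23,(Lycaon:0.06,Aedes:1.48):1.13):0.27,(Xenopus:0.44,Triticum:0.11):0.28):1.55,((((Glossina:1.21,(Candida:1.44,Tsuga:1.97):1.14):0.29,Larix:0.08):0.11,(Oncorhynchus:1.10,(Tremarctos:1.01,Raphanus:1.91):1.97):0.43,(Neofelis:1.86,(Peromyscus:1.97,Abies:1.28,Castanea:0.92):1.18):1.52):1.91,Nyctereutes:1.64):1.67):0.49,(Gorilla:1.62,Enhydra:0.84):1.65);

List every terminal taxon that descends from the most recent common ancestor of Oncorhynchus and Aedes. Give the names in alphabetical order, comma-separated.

Tracing Oncorhynchus: it sits inside (Oncorhynchus,(Tremarctos,Raphanus)).
Tracing Aedes: it sits inside (Lycaon,Aedes).
The smallest clade enclosing both is (((Puma,(Lycaon,Aedes)),(Xenopus,Triticum)),((((Glossina,(Candida,Tsuga)),Larix),(Oncorhynchus,(Tremarctos,Raphanus)),(Neofelis,(Peromyscus,Abies,Castanea))),Nyctereutes)); the answer is its 17 terminal taxa in alphabetical order.

Abies, Aedes, Candida, Castanea, Glossina, Larix, Lycaon, Neofelis, Nyctereutes, Oncorhynchus, Peromyscus, Puma, Raphanus, Tremarctos, Triticum, Tsuga, Xenopus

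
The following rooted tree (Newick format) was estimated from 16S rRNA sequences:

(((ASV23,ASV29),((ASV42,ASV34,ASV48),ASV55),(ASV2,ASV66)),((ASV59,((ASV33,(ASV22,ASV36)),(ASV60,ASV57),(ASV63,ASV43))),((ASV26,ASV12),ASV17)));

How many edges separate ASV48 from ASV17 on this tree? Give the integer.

7

The MRCA of ASV48 and ASV17 is the root of the tree.
From ASV48 up to that node: 4 branches. From ASV17 up to the same node: 3 branches. Total: 4 + 3 = 7.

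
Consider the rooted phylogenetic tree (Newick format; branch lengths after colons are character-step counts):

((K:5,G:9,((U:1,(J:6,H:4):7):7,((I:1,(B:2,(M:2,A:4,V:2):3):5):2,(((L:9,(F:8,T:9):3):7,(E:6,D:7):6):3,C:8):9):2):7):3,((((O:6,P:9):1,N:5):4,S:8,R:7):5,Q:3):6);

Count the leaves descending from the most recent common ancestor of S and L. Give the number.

The MRCA of S and L is the root, so the clade is the entire tree.
That clade contains 22 terminal taxa: A, B, C, D, E, F, G, H, I, J, K, L, M, N, O, P, Q, R, S, T, U, V.

22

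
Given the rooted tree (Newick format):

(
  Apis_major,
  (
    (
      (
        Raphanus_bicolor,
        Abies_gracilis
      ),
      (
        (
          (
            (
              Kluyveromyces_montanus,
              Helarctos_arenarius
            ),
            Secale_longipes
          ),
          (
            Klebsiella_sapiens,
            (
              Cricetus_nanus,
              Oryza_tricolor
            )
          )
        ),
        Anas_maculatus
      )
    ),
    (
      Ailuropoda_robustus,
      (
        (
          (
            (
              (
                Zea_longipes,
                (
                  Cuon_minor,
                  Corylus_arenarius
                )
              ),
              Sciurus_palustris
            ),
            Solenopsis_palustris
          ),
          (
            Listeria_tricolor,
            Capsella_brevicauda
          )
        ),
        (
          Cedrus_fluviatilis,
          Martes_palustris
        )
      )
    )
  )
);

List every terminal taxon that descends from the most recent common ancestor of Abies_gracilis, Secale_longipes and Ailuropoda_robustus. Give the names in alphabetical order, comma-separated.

Abies_gracilis, Ailuropoda_robustus, Anas_maculatus, Capsella_brevicauda, Cedrus_fluviatilis, Corylus_arenarius, Cricetus_nanus, Cuon_minor, Helarctos_arenarius, Klebsiella_sapiens, Kluyveromyces_montanus, Listeria_tricolor, Martes_palustris, Oryza_tricolor, Raphanus_bicolor, Sciurus_palustris, Secale_longipes, Solenopsis_palustris, Zea_longipes

Tracing Abies_gracilis: it sits inside (Raphanus_bicolor,Abies_gracilis).
Tracing Secale_longipes: it sits inside ((Kluyveromyces_montanus,Helarctos_arenarius),Secale_longipes).
Tracing Ailuropoda_robustus: it sits inside (Ailuropoda_robustus,(((((Zea_longipes,(Cuon_minor,Corylus_arenarius)),Sciurus_palustris),Solenopsis_palustris),(Listeria_tricolor,Capsella_brevicauda)),(Cedrus_fluviatilis,Martes_palustris))).
The smallest clade enclosing all 3 is (((Raphanus_bicolor,Abies_gracilis),((((Kluyveromyces_montanus,Helarctos_arenarius),Secale_longipes),(Klebsiella_sapiens,(Cricetus_nanus,Oryza_tricolor))),Anas_maculatus)),(Ailuropoda_robustus,(((((Zea_longipes,(Cuon_minor,Corylus_arenarius)),Sciurus_palustris),Solenopsis_palustris),(Listeria_tricolor,Capsella_brevicauda)),(Cedrus_fluviatilis,Martes_palustris)))); the answer is its 19 terminal taxa in alphabetical order.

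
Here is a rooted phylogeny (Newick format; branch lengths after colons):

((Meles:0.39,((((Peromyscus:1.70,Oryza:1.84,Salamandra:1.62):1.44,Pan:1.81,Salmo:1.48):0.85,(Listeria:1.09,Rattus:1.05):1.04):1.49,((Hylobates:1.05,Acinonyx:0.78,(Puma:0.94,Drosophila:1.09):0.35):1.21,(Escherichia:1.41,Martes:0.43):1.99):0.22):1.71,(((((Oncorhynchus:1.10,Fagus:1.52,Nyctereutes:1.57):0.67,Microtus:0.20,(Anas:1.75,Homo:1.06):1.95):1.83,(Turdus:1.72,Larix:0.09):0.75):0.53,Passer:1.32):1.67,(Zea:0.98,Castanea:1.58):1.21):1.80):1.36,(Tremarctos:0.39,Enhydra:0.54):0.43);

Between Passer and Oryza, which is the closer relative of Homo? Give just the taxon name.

Passer

The MRCA of Homo and Passer subtends ((((Oncorhynchus,Fagus,Nyctereutes),Microtus,(Anas,Homo)),(Turdus,Larix)),Passer) (9 taxa).
The MRCA of Homo and Oryza subtends (Meles,((((Peromyscus,Oryza,Salamandra),Pan,Salmo),(Listeria,Rattus)),((Hylobates,Acinonyx,(Puma,Drosophila)),(Escherichia,Martes))),(((((Oncorhynchus,Fagus,Nyctereutes),Microtus,(Anas,Homo)),(Turdus,Larix)),Passer),(Zea,Castanea))) (25 taxa).
The first is nested inside the second, so Homo shares a more recent common ancestor with Passer.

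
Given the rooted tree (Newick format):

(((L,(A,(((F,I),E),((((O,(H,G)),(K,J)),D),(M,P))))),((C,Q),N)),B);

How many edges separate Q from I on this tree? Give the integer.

9

The MRCA of Q and I is the node subtending ((L,(A,(((F,I),E),((((O,(H,G)),(K,J)),D),(M,P))))),((C,Q),N)).
From Q up to that node: 3 branches. From I up to the same node: 6 branches. Total: 3 + 6 = 9.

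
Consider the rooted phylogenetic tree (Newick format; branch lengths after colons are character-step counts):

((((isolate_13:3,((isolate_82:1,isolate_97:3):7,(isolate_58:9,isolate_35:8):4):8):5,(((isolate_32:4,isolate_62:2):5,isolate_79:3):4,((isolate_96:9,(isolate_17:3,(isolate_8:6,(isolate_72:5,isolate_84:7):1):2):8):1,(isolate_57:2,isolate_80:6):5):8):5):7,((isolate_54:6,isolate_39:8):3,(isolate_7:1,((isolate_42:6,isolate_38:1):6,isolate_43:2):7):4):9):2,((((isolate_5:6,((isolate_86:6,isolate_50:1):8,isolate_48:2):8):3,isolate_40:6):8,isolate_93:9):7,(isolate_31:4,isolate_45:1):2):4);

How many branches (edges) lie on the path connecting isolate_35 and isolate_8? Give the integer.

10

The MRCA of isolate_35 and isolate_8 is the node subtending ((isolate_13,((isolate_82,isolate_97),(isolate_58,isolate_35))),(((isolate_32,isolate_62),isolate_79),((isolate_96,(isolate_17,(isolate_8,(isolate_72,isolate_84)))),(isolate_57,isolate_80)))).
From isolate_35 up to that node: 4 branches. From isolate_8 up to the same node: 6 branches. Total: 4 + 6 = 10.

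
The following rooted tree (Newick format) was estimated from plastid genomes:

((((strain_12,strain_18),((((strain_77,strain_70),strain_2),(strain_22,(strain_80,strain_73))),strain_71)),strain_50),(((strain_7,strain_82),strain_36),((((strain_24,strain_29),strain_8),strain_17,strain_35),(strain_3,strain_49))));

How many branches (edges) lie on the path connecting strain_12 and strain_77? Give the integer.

The MRCA of strain_12 and strain_77 is the node subtending ((strain_12,strain_18),((((strain_77,strain_70),strain_2),(strain_22,(strain_80,strain_73))),strain_71)).
From strain_12 up to that node: 2 branches. From strain_77 up to the same node: 5 branches. Total: 2 + 5 = 7.

7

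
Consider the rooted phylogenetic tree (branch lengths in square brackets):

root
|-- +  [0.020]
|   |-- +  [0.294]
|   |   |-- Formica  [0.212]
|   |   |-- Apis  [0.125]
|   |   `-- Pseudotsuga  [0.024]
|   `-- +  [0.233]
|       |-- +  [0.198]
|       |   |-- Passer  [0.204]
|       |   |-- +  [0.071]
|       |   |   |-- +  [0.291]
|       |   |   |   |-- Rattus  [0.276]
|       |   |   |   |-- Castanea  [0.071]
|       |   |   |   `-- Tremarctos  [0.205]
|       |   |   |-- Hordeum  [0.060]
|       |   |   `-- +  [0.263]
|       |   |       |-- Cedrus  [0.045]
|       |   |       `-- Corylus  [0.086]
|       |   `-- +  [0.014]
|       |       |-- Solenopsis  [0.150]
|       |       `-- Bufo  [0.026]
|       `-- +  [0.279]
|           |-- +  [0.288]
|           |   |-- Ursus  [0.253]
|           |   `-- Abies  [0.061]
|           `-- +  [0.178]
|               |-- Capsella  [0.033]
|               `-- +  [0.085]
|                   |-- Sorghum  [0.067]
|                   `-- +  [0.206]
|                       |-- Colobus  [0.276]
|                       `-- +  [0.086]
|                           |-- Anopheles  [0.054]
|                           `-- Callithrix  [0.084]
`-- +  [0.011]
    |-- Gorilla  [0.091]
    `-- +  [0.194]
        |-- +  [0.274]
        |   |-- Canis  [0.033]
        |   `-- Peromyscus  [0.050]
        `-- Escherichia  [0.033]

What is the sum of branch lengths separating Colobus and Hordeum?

The path runs Colobus → … → MRCA → … → Hordeum; the MRCA is the node subtending ((Passer,((Rattus,Castanea,Tremarctos),Hordeum,(Cedrus,Corylus)),(Solenopsis,Bufo)),((Ursus,Abies),(Capsella,(Sorghum,(Colobus,(Anopheles,Callithrix)))))).
Branch lengths along that path: 0.276 + 0.206 + 0.085 + 0.178 + 0.279 + 0.198 + 0.071 + 0.060 = 1.353.

1.353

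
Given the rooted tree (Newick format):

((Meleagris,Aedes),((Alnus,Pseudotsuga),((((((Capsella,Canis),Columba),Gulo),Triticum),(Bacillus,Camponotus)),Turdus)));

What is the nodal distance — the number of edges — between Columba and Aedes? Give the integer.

9

The MRCA of Columba and Aedes is the root of the tree.
From Columba up to that node: 7 branches. From Aedes up to the same node: 2 branches. Total: 7 + 2 = 9.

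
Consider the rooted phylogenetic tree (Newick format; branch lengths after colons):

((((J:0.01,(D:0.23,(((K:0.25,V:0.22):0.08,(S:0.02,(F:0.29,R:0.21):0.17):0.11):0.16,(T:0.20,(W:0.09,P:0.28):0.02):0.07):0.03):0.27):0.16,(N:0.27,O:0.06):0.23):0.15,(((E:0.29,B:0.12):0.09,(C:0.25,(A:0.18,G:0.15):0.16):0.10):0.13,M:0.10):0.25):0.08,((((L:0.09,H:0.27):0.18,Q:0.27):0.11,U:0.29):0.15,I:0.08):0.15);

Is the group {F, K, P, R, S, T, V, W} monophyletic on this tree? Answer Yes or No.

Yes

The most recent common ancestor of these taxa subtends (((K,V),(S,(F,R))),(T,(W,P))).
That clade has exactly 8 tips — every listed taxon and nothing else — so the group is monophyletic.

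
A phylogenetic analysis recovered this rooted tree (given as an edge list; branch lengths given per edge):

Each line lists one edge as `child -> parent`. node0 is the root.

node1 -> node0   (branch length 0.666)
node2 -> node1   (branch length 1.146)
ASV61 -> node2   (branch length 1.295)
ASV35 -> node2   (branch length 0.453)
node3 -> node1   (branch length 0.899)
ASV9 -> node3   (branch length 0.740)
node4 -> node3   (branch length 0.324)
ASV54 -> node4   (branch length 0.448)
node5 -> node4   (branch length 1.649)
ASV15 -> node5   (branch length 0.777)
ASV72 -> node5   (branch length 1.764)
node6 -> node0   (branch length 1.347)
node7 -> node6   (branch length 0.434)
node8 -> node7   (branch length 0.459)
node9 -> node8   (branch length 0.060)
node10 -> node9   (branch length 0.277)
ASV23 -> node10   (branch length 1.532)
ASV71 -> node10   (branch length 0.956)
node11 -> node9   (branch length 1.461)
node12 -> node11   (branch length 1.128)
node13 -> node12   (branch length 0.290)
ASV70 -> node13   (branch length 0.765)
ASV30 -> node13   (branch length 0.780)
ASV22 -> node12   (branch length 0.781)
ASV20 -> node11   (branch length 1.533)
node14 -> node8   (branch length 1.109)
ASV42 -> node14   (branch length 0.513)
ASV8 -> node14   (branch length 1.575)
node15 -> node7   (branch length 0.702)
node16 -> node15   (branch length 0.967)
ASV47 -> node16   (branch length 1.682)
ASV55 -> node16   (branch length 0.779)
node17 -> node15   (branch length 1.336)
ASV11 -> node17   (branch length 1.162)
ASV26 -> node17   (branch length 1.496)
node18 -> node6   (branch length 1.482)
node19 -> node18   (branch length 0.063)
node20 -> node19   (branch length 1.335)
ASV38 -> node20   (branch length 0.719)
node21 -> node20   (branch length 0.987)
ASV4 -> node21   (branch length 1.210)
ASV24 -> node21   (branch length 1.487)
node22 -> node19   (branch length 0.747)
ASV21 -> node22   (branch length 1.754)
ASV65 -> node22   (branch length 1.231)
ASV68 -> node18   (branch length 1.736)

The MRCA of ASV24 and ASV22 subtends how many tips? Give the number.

18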